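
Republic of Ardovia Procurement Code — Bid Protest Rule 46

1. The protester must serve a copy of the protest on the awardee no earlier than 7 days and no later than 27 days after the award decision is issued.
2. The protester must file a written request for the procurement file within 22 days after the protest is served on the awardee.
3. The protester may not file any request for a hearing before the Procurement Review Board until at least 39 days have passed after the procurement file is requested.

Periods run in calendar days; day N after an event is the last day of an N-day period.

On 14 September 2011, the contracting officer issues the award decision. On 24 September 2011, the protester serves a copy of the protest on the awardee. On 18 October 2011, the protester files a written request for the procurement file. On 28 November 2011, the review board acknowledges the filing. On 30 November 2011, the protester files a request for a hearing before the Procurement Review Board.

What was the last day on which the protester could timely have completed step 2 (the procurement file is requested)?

16 October 2011

Step 2 runs from 24 September 2011, when the protest is served on the awardee. 22 days after 24 September 2011 is 16 October 2011.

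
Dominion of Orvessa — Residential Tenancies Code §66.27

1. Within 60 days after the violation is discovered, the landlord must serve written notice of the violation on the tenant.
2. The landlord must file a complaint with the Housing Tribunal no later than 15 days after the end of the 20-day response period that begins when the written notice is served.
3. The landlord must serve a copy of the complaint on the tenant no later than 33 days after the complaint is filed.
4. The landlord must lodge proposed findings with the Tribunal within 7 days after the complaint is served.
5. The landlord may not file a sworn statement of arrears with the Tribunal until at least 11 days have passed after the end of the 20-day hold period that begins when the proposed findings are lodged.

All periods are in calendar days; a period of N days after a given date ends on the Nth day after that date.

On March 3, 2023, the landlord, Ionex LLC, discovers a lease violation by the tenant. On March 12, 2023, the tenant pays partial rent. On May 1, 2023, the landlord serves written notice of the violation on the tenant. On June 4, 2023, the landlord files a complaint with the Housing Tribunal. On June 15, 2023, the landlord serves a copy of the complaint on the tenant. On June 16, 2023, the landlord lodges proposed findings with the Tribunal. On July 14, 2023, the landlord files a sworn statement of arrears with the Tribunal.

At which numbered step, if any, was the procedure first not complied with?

Step 1 — counting 60 days from March 3, 2023 (when the violation is discovered) gives a deadline of May 2, 2023; May 1, 2023 is within that limit.
Step 2 — counting 15 days from May 21, 2023 (end of the 20-day response period, which began when the written notice is served on May 1, 2023) gives a deadline of June 5, 2023; June 4, 2023 is within that limit.
Step 3 — counting 33 days from June 4, 2023 (when the complaint is filed) gives a deadline of July 7, 2023; completed June 15, 2023, before the deadline.
Step 4 — counting 7 days from June 15, 2023 (when the complaint is served) gives a deadline of June 22, 2023; completed June 16, 2023, before the deadline.
Step 5 — must wait 11 days from July 6, 2023 (end of the 20-day hold period, which began when the proposed findings are lodged on June 16, 2023), so not before July 17, 2023; July 14, 2023 is 3 days before the earliest permitted date.
The procedure was therefore not followed at step 5.

Step 5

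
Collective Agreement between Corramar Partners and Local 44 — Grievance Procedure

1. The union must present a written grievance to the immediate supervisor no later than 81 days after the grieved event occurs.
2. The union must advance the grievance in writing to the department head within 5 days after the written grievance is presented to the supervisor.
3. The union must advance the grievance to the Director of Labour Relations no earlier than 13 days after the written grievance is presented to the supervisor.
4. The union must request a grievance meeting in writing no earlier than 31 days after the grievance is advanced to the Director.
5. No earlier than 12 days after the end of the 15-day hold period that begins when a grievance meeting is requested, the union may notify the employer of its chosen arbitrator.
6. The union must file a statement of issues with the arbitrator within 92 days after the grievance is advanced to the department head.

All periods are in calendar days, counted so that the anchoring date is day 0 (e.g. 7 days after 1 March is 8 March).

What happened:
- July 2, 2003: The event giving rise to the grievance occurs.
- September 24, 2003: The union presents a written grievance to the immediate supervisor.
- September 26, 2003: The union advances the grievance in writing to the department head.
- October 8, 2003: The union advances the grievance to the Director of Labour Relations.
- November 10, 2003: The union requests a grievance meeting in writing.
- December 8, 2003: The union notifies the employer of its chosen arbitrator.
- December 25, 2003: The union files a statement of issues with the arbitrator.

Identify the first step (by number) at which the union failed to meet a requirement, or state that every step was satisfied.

Step 1

(1) due by July 2, 2003 + 81 days = September 21, 2003; not done until September 24, 2003, 3 days after the deadline.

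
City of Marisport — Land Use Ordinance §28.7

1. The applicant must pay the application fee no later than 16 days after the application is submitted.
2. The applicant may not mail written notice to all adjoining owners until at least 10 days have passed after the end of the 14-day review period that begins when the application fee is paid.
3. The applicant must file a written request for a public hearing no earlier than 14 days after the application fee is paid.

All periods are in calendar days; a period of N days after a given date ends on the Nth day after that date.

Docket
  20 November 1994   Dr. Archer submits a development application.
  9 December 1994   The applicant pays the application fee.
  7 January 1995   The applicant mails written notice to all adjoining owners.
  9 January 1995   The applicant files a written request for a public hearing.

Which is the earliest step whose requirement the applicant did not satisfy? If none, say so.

Step 1

Step 1: 16 days after 20 November 1994 (when the application is submitted) is 6 December 1994; not done until 9 December 1994, 3 days after the deadline.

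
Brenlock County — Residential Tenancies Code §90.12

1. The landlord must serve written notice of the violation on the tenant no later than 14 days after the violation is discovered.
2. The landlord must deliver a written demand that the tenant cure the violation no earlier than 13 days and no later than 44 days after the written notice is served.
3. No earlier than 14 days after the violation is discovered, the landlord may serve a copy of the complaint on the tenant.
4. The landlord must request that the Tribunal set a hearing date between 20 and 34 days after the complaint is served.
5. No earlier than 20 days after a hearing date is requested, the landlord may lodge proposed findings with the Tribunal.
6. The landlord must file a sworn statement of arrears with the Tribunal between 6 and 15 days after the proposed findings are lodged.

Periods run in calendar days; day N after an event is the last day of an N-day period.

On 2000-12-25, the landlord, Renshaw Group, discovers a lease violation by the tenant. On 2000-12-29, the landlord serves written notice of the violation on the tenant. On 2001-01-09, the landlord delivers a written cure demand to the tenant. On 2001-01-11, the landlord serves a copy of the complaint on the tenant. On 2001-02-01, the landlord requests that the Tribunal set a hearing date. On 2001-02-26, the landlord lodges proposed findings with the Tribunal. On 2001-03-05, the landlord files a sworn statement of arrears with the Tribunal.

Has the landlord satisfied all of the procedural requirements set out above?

No

(1) due by 2000-12-25 + 14 days = 2001-01-08; done 2000-12-29 — timely.
(2) the permitted window runs from 2000-12-29 + 13 = 2001-01-11 to 2000-12-29 + 44 = 2001-02-11; done 2001-01-09 — 2 days before the window opened.
Later steps need not be reached.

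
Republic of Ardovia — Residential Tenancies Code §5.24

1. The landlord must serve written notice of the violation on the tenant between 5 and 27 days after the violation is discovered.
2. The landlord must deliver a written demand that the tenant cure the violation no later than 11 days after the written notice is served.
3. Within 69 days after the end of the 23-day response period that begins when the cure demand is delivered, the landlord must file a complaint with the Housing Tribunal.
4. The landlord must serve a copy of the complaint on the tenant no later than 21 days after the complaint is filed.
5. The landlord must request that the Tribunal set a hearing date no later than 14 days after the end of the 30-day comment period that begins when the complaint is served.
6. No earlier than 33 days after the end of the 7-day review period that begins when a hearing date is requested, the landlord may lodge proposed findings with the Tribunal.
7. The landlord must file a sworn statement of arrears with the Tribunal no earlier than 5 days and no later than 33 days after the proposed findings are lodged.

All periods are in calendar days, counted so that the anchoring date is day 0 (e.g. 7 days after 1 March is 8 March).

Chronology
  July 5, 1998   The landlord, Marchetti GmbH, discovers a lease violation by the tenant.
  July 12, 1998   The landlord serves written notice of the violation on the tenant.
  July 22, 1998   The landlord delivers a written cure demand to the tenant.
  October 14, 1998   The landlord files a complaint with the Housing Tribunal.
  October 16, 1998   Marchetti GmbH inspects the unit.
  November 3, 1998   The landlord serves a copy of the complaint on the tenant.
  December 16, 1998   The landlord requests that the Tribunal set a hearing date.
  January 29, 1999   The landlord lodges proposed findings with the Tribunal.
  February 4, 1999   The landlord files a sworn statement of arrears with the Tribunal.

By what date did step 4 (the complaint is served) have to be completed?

Step 4 runs from October 14, 1998, when the complaint is filed. 21 days after October 14, 1998 is November 4, 1998.

November 4, 1998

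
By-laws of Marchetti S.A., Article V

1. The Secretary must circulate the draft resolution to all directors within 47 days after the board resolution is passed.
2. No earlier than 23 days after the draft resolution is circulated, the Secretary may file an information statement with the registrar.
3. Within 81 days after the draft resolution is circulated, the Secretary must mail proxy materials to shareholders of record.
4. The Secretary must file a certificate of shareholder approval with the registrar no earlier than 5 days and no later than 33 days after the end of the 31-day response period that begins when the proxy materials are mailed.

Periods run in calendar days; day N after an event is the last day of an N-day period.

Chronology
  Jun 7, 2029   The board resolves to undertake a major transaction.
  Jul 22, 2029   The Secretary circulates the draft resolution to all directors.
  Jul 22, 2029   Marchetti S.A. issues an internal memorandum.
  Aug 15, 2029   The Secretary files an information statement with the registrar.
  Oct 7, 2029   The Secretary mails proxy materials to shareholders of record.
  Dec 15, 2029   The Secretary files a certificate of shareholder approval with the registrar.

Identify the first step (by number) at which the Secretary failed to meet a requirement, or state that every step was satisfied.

Step 1 — counting 47 days from Jun 7, 2029 (when the board resolution is passed) gives a deadline of Jul 24, 2029; completed Jul 22, 2029, before the deadline.
Step 2 — must wait 23 days from Jul 22, 2029 (when the draft resolution is circulated), so not before Aug 14, 2029; done Aug 15, 2029, after the minimum wait.
Step 3 — counting 81 days from Jul 22, 2029 (when the draft resolution is circulated) gives a deadline of Oct 11, 2029; Oct 7, 2029 is within that limit.
Step 4 — 5 and 33 days from Nov 7, 2029 (end of the 31-day response period, which began when the proxy materials are mailed on Oct 7, 2029) are Nov 12, 2029 and Dec 10, 2029 respectively; done Dec 15, 2029 — 5 days after the window closed.
Later steps need not be reached.

Step 4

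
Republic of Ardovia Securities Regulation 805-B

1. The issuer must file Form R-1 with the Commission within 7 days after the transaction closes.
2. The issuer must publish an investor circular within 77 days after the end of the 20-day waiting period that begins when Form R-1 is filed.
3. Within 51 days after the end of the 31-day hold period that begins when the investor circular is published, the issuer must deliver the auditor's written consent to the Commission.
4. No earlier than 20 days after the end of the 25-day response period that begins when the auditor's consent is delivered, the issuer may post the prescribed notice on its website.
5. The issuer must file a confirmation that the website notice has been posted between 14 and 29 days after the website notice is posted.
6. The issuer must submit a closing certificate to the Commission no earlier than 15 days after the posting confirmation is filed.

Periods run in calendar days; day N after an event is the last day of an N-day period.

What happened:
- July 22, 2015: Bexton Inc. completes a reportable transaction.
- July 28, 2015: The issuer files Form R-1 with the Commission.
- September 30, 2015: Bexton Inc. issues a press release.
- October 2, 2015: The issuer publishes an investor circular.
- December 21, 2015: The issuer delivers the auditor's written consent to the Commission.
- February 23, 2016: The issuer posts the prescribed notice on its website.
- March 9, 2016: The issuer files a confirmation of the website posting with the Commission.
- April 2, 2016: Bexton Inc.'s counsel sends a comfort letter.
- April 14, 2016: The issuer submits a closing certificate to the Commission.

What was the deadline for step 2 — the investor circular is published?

Form R-1 is filed on July 28, 2015; the 20-day waiting period therefore ends August 17, 2015, and step 2 runs from that date. 77 days after August 17, 2015 is November 2, 2015.

November 2, 2015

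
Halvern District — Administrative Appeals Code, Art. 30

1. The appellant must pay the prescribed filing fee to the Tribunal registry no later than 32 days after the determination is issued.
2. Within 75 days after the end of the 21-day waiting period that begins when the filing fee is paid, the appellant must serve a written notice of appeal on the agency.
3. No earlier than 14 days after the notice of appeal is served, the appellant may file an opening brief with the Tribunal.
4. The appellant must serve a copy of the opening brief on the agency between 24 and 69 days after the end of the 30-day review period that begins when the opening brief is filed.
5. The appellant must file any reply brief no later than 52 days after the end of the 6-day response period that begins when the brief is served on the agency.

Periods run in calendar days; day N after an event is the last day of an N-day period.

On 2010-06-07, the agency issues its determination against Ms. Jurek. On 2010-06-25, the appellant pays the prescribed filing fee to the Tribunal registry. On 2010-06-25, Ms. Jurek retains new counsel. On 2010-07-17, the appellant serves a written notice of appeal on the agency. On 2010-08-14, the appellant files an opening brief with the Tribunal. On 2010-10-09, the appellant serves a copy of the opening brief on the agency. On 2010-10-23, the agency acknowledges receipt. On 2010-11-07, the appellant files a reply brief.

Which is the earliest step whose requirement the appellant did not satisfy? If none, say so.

None — every step was satisfied

Step 1 — counting 32 days from 2010-06-07 (when the determination is issued) gives a deadline of 2010-07-09; 2010-06-25 is within that limit.
Step 2 — counting 75 days from 2010-07-16 (end of the 21-day waiting period, which began when the filing fee is paid on 2010-06-25) gives a deadline of 2010-09-29; completed 2010-07-17, before the deadline.
Step 3 — must wait 14 days from 2010-07-17 (when the notice of appeal is served), so not before 2010-07-31; 2010-08-14 is on or after that date.
Step 4 — 24 and 69 days from 2010-09-13 (end of the 30-day review period, which began when the opening brief is filed on 2010-08-14) are 2010-10-07 and 2010-11-21 respectively; 2010-10-09 falls inside that range.
Step 5 — counting 52 days from 2010-10-15 (end of the 6-day response period, which began when the brief is served on the agency on 2010-10-09) gives a deadline of 2010-12-06; done 2010-11-07 — timely.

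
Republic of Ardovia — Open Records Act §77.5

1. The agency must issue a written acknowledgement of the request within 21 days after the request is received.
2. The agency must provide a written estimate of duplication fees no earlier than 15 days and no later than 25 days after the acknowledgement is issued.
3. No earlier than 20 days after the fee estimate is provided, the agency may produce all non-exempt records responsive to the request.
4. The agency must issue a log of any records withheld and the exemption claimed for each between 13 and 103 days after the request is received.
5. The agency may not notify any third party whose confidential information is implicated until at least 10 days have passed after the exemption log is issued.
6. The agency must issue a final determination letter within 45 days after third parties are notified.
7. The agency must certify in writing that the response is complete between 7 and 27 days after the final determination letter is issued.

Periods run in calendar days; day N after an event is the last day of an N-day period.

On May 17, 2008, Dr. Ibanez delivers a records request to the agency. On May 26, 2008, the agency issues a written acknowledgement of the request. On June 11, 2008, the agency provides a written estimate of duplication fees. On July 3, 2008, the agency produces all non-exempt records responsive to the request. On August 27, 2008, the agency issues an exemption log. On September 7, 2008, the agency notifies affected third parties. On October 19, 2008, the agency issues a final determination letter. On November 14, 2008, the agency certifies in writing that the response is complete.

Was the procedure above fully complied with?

Yes

Step 1 — counting 21 days from May 17, 2008 (when the request is received) gives a deadline of June 7, 2008; May 26, 2008 is within that limit.
Step 2 — 15 and 25 days from May 26, 2008 (when the acknowledgement is issued) are June 10, 2008 and June 20, 2008 respectively; done June 11, 2008, which is between those dates.
Step 3 — must wait 20 days from June 11, 2008 (when the fee estimate is provided), so not before July 1, 2008; done July 3, 2008, after the minimum wait.
Step 4 — 13 and 103 days from May 17, 2008 (when the request is received) are May 30, 2008 and August 28, 2008 respectively; done August 27, 2008, which is between those dates.
Step 5 — must wait 10 days from August 27, 2008 (when the exemption log is issued), so not before September 6, 2008; done September 7, 2008 — permitted.
Step 6 — counting 45 days from September 7, 2008 (when third parties are notified) gives a deadline of October 22, 2008; completed October 19, 2008, before the deadline.
Step 7 — 7 and 27 days from October 19, 2008 (when the final determination letter is issued) are October 26, 2008 and November 15, 2008 respectively; done November 14, 2008, which is between those dates.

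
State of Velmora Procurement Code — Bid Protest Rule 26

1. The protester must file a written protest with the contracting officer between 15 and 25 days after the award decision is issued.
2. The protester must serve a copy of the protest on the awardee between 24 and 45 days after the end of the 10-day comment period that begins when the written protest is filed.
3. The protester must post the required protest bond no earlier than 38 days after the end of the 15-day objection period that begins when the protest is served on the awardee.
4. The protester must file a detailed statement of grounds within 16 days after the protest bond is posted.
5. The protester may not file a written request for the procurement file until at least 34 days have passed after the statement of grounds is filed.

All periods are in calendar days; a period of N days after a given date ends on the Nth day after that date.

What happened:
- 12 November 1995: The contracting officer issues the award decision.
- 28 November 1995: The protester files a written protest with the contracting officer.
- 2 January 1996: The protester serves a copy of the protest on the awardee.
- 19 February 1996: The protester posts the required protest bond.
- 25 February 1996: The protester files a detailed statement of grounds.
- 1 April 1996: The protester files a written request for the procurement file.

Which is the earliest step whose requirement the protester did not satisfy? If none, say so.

Step 3

(1) the permitted window runs from 12 November 1995 + 15 = 27 November 1995 to 12 November 1995 + 25 = 7 December 1995; 28 November 1995 falls inside that range.
(2) the permitted window runs from 8 December 1995 + 24 = 1 January 1996 to 8 December 1995 + 45 = 22 January 1996; 2 January 1996 falls inside that range.
(3) permitted from 17 January 1996 + 38 days = 24 February 1996 onward; done 19 February 1996 — 5 days too early.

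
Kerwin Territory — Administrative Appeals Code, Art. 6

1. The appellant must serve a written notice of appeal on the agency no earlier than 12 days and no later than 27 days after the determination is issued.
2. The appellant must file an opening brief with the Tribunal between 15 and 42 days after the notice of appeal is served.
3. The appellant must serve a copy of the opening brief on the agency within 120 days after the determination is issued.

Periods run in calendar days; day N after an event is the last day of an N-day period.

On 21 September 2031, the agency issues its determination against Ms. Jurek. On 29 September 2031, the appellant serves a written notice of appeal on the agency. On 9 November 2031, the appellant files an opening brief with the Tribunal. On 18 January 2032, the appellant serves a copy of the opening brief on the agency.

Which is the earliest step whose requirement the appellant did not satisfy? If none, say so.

Step 1

(1) the permitted window runs from 21 September 2031 + 12 = 3 October 2031 to 21 September 2031 + 27 = 18 October 2031; done 29 September 2031 — 4 days before the window opened.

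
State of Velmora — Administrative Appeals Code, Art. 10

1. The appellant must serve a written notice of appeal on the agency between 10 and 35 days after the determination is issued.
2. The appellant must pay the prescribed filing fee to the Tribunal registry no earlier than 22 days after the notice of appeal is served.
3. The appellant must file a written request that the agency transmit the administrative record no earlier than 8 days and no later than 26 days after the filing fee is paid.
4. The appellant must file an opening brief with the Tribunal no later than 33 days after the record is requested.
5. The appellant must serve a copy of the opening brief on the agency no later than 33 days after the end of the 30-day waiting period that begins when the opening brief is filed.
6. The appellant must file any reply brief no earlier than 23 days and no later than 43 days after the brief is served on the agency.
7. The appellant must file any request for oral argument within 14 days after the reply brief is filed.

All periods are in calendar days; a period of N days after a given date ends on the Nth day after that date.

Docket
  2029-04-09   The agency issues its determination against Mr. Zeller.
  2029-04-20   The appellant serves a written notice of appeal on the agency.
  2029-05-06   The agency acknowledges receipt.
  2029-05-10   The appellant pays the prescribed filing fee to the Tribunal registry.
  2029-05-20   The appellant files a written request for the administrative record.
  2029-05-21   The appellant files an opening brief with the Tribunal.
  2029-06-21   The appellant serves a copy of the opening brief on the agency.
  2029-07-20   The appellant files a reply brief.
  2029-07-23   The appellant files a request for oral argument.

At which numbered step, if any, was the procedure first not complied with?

(1) the permitted window runs from 2029-04-09 + 10 = 2029-04-19 to 2029-04-09 + 35 = 2029-05-14; done 2029-04-20 — within the window.
(2) permitted from 2029-04-20 + 22 days = 2029-05-12 onward; done 2029-05-10 — 2 days too early.

Step 2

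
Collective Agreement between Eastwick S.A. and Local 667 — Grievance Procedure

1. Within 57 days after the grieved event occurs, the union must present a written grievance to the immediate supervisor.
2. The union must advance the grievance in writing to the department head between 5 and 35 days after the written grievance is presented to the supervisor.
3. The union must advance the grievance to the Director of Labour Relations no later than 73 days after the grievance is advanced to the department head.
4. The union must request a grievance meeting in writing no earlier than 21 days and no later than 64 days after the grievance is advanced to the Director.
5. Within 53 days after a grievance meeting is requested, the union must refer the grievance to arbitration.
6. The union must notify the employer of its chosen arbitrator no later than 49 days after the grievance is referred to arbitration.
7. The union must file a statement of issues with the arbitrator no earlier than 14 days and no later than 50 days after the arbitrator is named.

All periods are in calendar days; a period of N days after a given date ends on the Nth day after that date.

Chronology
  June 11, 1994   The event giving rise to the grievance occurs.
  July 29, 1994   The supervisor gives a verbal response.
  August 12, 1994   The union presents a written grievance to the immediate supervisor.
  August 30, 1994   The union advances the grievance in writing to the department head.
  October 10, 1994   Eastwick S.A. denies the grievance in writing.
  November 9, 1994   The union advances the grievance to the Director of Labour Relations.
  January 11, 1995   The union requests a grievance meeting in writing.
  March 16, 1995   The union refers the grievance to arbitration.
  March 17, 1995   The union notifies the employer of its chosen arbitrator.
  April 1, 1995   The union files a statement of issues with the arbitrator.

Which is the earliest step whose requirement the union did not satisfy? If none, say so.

Step 1 — counting 57 days from June 11, 1994 (when the grieved event occurs) gives a deadline of August 7, 1994; not done until August 12, 1994, 5 days after the deadline.
Later steps need not be reached.

Step 1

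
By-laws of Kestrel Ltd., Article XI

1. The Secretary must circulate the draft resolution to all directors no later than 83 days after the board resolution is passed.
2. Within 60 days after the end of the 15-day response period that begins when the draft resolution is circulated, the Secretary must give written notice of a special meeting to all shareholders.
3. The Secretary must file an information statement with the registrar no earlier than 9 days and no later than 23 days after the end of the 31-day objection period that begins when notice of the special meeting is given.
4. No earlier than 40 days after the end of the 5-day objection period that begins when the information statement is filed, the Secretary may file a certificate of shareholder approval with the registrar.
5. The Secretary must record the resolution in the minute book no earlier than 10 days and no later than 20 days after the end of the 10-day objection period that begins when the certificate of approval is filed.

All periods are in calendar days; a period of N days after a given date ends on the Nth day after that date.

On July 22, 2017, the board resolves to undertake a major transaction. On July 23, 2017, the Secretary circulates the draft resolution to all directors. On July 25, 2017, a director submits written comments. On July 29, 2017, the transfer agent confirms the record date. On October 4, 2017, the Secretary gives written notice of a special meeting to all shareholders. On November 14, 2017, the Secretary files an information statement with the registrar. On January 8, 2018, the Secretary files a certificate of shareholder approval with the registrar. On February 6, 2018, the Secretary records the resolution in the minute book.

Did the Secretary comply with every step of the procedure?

Yes

Step 1 — counting 83 days from July 22, 2017 (when the board resolution is passed) gives a deadline of October 13, 2017; July 23, 2017 is within that limit.
Step 2 — counting 60 days from August 7, 2017 (end of the 15-day response period, which began when the draft resolution is circulated on July 23, 2017) gives a deadline of October 6, 2017; October 4, 2017 is within that limit.
Step 3 — 9 and 23 days from November 4, 2017 (end of the 31-day objection period, which began when notice of the special meeting is given on October 4, 2017) are November 13, 2017 and November 27, 2017 respectively; done November 14, 2017, which is between those dates.
Step 4 — must wait 40 days from November 19, 2017 (end of the 5-day objection period, which began when the information statement is filed on November 14, 2017), so not before December 29, 2017; done January 8, 2018, after the minimum wait.
Step 5 — 10 and 20 days from January 18, 2018 (end of the 10-day objection period, which began when the certificate of approval is filed on January 8, 2018) are January 28, 2018 and February 7, 2018 respectively; done February 6, 2018, which is between those dates.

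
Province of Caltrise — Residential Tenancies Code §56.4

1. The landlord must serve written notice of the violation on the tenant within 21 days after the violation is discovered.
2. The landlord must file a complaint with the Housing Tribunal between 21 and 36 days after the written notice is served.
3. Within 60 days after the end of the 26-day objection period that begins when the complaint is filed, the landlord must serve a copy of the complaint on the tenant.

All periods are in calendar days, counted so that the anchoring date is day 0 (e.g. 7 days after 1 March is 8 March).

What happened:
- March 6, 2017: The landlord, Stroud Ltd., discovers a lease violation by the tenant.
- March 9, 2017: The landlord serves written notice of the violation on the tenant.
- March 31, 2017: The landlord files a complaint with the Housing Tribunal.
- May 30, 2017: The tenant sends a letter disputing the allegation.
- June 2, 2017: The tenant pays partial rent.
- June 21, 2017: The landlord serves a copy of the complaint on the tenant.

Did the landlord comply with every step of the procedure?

Yes

(1) due by March 6, 2017 + 21 days = March 27, 2017; done March 9, 2017 — timely.
(2) the permitted window runs from March 9, 2017 + 21 = March 30, 2017 to March 9, 2017 + 36 = April 14, 2017; March 31, 2017 falls inside that range.
(3) due by April 26, 2017 + 60 days = June 25, 2017; June 21, 2017 is within that limit.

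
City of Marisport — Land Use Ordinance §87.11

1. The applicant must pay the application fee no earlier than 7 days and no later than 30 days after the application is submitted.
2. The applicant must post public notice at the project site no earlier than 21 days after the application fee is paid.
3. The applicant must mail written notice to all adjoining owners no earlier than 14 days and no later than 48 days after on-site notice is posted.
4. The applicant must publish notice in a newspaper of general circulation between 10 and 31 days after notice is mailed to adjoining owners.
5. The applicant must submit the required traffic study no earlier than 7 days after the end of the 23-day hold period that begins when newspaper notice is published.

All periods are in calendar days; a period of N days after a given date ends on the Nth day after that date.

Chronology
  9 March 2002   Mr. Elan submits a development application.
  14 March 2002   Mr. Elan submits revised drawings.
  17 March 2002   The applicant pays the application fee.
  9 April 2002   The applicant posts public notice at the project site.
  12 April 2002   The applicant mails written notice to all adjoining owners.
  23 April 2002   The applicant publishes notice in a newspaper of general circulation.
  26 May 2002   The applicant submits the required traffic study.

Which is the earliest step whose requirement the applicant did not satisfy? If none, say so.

Step 1 — 7 and 30 days from 9 March 2002 (when the application is submitted) are 16 March 2002 and 8 April 2002 respectively; done 17 March 2002 — within the window.
Step 2 — must wait 21 days from 17 March 2002 (when the application fee is paid), so not before 7 April 2002; done 9 April 2002, after the minimum wait.
Step 3 — 14 and 48 days from 9 April 2002 (when on-site notice is posted) are 23 April 2002 and 27 May 2002 respectively; 12 April 2002 is 11 days too early.
The procedure was therefore not followed at step 3.

Step 3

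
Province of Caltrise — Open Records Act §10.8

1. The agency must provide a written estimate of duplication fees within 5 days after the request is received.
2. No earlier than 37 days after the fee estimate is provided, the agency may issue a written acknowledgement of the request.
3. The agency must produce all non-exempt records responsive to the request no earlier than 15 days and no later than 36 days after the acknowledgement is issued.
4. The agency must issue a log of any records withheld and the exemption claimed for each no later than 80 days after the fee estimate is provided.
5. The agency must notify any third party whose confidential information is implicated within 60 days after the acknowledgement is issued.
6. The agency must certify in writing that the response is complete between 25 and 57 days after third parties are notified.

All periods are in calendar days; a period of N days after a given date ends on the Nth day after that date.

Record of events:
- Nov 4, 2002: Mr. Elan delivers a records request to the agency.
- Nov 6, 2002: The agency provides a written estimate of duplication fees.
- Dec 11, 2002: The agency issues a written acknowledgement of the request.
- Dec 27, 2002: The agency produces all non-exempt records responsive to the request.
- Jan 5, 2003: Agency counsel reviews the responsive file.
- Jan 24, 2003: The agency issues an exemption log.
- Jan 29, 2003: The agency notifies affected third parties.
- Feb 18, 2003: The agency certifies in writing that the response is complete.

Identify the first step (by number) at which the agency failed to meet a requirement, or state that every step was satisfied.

Step 2

Step 1: 5 days after Nov 4, 2002 (when the request is received) is Nov 9, 2002; completed Nov 6, 2002, before the deadline.
Step 2: the earliest permitted date is 37 days after Nov 6, 2002 (when the fee estimate is provided), i.e. Dec 13, 2002; acted on Dec 11, 2002, 2 days prematurely.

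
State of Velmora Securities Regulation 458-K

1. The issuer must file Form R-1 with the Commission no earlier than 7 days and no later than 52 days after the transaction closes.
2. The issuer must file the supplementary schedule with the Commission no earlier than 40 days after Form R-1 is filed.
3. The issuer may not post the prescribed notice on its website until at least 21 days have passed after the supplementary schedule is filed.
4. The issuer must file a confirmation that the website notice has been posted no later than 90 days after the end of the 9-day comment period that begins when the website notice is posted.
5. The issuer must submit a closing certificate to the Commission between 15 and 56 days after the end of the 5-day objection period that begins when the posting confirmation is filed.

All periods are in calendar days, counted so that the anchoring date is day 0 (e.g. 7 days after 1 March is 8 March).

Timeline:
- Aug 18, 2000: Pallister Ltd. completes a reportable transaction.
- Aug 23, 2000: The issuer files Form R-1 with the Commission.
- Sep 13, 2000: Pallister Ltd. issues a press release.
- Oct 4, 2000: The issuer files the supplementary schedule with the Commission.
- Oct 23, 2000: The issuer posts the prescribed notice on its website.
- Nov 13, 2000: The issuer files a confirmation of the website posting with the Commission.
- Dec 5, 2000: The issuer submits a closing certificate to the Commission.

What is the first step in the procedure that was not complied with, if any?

Step 1 — 7 and 52 days from Aug 18, 2000 (when the transaction closes) are Aug 25, 2000 and Oct 9, 2000 respectively; Aug 23, 2000 is 2 days too early.
The procedure was therefore not followed at step 1.

Step 1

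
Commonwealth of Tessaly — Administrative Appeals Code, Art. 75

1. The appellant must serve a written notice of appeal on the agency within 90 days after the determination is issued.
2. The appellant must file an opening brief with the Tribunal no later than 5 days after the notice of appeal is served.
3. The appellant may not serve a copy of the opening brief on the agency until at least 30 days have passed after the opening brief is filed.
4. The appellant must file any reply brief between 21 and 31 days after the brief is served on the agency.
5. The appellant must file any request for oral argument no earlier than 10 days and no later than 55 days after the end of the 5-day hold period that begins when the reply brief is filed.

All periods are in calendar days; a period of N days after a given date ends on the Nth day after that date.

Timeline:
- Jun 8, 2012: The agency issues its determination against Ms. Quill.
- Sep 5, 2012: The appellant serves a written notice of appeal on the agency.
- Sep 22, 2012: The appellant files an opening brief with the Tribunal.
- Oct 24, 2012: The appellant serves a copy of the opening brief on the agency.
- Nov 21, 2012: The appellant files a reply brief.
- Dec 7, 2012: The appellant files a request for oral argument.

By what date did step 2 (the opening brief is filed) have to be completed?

Sep 10, 2012

Step 2 runs from Sep 5, 2012, when the notice of appeal is served. 5 days after Sep 5, 2012 is Sep 10, 2012.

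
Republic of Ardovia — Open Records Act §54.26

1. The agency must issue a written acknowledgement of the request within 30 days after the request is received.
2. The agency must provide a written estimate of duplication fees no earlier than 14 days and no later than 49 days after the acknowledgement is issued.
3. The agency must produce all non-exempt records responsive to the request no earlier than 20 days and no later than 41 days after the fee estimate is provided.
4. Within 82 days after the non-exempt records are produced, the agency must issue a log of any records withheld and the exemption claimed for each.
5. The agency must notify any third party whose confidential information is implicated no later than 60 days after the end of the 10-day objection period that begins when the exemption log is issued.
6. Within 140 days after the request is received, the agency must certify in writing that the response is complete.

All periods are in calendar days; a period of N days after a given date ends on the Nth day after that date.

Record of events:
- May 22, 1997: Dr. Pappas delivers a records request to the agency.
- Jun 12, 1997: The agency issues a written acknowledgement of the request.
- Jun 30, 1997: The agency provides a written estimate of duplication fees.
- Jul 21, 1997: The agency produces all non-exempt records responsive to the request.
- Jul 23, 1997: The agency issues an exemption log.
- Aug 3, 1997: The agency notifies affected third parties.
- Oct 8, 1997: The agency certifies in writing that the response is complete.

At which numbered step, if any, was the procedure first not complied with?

None — every step was satisfied

Step 1 — counting 30 days from May 22, 1997 (when the request is received) gives a deadline of Jun 21, 1997; completed Jun 12, 1997, before the deadline.
Step 2 — 14 and 49 days from Jun 12, 1997 (when the acknowledgement is issued) are Jun 26, 1997 and Jul 31, 1997 respectively; done Jun 30, 1997 — within the window.
Step 3 — 20 and 41 days from Jun 30, 1997 (when the fee estimate is provided) are Jul 20, 1997 and Aug 10, 1997 respectively; Jul 21, 1997 falls inside that range.
Step 4 — counting 82 days from Jul 21, 1997 (when the non-exempt records are produced) gives a deadline of Oct 11, 1997; completed Jul 23, 1997, before the deadline.
Step 5 — counting 60 days from Aug 2, 1997 (end of the 10-day objection period, which began when the exemption log is issued on Jul 23, 1997) gives a deadline of Oct 1, 1997; completed Aug 3, 1997, before the deadline.
Step 6 — counting 140 days from May 22, 1997 (when the request is received) gives a deadline of Oct 9, 1997; Oct 8, 1997 is within that limit.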